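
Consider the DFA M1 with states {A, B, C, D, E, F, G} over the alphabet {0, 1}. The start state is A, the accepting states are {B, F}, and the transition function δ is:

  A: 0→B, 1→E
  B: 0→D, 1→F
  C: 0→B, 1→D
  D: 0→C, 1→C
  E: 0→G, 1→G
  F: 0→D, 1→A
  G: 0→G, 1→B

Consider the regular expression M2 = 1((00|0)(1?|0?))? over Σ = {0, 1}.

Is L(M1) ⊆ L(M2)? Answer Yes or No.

The string 0 is in L(M1) but not in L(M2).
So L(M1) ⊄ L(M2).

No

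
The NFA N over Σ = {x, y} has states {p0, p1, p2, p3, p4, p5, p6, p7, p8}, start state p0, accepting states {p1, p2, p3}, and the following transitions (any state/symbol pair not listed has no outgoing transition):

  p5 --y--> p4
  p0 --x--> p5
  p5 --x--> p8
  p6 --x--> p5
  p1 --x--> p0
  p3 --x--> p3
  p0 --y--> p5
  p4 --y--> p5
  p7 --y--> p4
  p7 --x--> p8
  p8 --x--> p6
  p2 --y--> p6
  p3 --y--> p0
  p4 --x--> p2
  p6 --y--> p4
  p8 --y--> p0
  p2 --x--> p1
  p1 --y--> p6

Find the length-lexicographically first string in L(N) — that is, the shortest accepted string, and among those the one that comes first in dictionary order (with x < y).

xyx

A breadth-first search from p0 reaches an accepting state first via the path p0 → p5 → p4 → p2 on input xyx.
No string of length < 3 is accepted (BFS exhausts all shorter strings without reaching an accepting state), and xyx is the lexicographically least accepting string of length 3.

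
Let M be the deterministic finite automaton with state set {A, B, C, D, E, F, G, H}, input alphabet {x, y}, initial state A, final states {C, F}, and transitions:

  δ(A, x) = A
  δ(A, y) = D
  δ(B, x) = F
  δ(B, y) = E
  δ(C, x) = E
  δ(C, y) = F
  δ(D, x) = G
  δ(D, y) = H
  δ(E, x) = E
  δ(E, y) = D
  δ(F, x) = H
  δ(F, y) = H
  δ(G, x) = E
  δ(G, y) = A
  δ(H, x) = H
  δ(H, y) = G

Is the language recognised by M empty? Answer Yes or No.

Yes

The states reachable from the start state are {A, D, E, G, H}.
None of the accepting states {C, F} is reachable, so no string is accepted and L(M) = ∅.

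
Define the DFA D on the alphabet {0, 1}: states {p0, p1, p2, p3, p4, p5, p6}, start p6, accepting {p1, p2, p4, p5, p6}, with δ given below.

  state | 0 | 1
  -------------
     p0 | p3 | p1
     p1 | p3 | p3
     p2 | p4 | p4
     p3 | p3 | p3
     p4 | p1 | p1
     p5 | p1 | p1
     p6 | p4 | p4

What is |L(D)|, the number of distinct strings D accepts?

The useful subgraph on states {p1, p4, p6} is acyclic, so L(D) is finite; the longest accepting path visits 3 useful states, giving maximum string length 2.
Counting accepting paths from p6 by length: 1 of length 0, 2 of length 1, 4 of length 2. Total 7.

7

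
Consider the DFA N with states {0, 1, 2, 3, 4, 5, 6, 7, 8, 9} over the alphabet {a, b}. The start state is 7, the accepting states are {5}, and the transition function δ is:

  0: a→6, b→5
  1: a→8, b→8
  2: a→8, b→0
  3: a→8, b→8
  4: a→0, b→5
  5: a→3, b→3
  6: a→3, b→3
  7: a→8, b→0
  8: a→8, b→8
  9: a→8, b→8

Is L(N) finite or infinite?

The useful states (reachable from 7 and able to reach an accepting state) are {0, 5, 7}.
Restricted to these states the transition graph has no cycle, so every accepting path has bounded length and L is finite.

finite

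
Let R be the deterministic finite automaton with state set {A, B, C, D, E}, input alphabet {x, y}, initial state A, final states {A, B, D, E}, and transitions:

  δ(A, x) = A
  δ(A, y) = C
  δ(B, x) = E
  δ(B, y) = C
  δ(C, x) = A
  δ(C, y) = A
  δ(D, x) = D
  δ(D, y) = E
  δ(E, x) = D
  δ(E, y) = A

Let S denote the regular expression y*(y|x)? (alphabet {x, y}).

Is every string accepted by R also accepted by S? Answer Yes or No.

The string xx is in L(R) but not in L(S).
So L(R) ⊄ L(S).

No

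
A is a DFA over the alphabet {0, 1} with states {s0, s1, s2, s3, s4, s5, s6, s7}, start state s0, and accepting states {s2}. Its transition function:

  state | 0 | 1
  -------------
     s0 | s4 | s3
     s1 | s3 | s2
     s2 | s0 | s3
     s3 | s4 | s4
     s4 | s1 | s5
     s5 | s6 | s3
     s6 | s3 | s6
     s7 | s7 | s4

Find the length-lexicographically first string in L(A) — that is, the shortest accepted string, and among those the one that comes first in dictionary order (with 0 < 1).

001

A breadth-first search from s0 reaches an accepting state first via the path s0 → s4 → s1 → s2 on input 001.
No string of length < 3 is accepted (BFS exhausts all shorter strings without reaching an accepting state), and 001 is the lexicographically least accepting string of length 3.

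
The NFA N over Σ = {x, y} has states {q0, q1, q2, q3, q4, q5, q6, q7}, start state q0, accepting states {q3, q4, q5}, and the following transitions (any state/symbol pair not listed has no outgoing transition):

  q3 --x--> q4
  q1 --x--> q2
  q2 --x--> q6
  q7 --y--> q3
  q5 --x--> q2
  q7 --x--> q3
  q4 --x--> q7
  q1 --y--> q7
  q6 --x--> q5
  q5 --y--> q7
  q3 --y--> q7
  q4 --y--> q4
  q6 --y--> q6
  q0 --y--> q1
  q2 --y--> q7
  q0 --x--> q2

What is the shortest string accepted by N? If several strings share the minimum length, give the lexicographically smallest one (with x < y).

A breadth-first search from q0 reaches an accepting state first via the path q0 → q2 → q6 → q5 on input xxx.
No string of length < 3 is accepted (BFS exhausts all shorter strings without reaching an accepting state), and xxx is the lexicographically least accepting string of length 3.

xxx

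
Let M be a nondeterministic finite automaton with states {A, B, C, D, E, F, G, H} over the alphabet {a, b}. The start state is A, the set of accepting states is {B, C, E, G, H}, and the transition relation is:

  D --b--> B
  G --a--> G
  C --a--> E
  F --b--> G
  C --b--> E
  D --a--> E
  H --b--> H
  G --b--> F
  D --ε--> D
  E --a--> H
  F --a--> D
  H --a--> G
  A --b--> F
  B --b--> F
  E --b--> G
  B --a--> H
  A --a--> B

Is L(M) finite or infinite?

State B is reachable from the start and can reach an accepting state, and it lies on the cycle B → F → D → B.
Traversing that cycle any number of times yields accepted strings of unbounded length, so the language is infinite.

infinite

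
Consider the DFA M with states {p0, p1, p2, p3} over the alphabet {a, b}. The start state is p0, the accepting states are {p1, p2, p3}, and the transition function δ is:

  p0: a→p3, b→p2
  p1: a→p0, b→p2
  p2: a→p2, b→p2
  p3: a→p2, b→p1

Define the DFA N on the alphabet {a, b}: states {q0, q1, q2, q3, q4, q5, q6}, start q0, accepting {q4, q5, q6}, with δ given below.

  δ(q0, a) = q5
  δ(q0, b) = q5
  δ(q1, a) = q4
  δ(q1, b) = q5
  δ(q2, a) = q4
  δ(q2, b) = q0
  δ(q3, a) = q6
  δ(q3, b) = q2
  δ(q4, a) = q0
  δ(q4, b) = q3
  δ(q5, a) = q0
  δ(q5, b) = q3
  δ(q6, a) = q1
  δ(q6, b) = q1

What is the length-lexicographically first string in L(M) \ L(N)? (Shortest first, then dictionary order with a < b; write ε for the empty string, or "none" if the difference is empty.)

aa

The string aa is accepted by M but not by N.
No shorter string lies in the difference, and aa is the lexicographically first length-2 string in L(M) \ L(N).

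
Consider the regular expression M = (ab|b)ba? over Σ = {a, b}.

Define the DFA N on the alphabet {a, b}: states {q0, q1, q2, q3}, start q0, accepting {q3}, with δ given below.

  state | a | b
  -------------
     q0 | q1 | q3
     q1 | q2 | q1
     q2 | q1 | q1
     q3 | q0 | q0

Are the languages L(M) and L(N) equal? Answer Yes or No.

The string bb is accepted by M but rejected by N.
So L(M) ≠ L(N).

No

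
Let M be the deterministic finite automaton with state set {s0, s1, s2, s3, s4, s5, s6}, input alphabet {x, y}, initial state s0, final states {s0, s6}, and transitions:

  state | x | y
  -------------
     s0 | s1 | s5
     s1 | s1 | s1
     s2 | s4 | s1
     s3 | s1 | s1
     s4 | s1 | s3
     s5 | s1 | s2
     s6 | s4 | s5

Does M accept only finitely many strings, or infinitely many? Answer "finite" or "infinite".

The useful states (reachable from s0 and able to reach an accepting state) are {s0}.
Restricted to these states the transition graph has no cycle, so every accepting path has bounded length and L is finite.

finite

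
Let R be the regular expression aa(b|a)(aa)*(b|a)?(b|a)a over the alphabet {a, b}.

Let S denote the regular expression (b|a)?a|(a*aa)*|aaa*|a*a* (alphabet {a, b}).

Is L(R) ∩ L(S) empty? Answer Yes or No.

The string aaaaa is accepted by both R and S.
Hence L(R) ∩ L(S) ≠ ∅.

No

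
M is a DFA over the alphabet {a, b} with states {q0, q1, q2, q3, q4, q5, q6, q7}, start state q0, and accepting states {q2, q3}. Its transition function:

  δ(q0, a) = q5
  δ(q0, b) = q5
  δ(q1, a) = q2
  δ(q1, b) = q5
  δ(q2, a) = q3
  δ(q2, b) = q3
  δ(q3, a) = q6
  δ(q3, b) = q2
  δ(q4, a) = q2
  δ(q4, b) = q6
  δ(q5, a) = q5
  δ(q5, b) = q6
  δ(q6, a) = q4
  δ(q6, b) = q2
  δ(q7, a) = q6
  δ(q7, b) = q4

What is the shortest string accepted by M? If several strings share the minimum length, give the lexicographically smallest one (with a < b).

abb

A breadth-first search from q0 reaches an accepting state first via the path q0 → q5 → q6 → q2 on input abb.
No string of length < 3 is accepted (BFS exhausts all shorter strings without reaching an accepting state), and abb is the lexicographically least accepting string of length 3.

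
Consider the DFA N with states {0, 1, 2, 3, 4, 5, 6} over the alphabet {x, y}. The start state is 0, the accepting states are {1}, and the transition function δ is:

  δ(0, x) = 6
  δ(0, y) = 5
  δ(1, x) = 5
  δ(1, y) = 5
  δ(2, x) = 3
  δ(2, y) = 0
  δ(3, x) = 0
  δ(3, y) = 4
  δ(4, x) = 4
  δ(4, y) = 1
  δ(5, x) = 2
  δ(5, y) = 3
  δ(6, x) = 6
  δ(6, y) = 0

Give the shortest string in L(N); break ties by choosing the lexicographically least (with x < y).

A breadth-first search from 0 reaches an accepting state first via the path 0 → 5 → 3 → 4 → 1 on input yyyy.
No string of length < 4 is accepted (BFS exhausts all shorter strings without reaching an accepting state), and yyyy is the lexicographically least accepting string of length 4.

yyyy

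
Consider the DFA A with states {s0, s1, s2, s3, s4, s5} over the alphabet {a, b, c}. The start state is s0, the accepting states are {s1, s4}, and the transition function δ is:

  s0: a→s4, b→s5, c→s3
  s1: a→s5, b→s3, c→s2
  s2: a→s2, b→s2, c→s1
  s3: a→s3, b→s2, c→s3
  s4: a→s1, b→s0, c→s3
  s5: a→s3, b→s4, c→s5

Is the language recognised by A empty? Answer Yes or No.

The string a is accepted: the run s0 → s4 ends in the accepting state s4.
Since at least one string is accepted, L(A) is not empty.

No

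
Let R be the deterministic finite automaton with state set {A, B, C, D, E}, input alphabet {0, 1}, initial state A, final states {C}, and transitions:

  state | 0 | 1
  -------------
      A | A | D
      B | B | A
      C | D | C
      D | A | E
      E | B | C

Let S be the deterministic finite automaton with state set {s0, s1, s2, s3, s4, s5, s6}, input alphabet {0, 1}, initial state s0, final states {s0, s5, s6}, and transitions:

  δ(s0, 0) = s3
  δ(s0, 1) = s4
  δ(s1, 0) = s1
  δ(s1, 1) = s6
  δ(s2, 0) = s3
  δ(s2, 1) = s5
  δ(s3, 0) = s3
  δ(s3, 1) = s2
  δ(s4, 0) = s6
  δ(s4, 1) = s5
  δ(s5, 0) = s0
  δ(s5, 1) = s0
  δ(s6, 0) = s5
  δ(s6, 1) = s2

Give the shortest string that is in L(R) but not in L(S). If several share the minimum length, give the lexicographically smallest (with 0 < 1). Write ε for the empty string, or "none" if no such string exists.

1111

The string 1111 is accepted by R but not by S.
No shorter string lies in the difference, and 1111 is the lexicographically first length-4 string in L(R) \ L(S).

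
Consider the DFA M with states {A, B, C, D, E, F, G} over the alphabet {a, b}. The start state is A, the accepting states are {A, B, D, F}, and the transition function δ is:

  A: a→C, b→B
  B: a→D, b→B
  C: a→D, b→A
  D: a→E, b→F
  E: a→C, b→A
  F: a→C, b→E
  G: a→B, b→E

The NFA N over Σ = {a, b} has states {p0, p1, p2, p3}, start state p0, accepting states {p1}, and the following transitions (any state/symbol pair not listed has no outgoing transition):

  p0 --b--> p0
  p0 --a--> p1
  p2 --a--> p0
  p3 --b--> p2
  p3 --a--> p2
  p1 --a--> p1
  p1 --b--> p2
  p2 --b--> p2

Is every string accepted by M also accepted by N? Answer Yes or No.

No

The empty string ε is in L(M) but not in L(N).
So L(M) ⊄ L(N).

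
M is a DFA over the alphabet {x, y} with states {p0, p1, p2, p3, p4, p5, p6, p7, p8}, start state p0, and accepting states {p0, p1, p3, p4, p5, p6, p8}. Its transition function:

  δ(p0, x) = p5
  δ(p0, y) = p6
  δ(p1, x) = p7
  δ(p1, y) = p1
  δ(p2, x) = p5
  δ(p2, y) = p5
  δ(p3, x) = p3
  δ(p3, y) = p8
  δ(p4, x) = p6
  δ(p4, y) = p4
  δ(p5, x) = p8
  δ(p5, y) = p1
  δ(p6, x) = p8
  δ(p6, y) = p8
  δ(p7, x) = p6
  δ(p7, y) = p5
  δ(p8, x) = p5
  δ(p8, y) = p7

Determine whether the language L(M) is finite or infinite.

State p5 is reachable from the start and can reach an accepting state, and it lies on the cycle p5 → p8 → p5.
Traversing that cycle any number of times yields accepted strings of unbounded length, so the language is infinite.

infinite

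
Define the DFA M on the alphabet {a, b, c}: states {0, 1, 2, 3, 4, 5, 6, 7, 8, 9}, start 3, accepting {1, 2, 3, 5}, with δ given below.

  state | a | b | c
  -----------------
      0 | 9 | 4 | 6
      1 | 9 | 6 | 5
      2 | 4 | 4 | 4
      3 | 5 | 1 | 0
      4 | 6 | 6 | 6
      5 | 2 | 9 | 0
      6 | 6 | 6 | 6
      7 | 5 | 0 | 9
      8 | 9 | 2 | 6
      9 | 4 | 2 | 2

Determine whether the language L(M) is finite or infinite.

The useful states (reachable from 3 and able to reach an accepting state) are {0, 1, 2, 3, 5, 9}.
Restricted to these states the transition graph has no cycle, so every accepting path has bounded length and L is finite.

finite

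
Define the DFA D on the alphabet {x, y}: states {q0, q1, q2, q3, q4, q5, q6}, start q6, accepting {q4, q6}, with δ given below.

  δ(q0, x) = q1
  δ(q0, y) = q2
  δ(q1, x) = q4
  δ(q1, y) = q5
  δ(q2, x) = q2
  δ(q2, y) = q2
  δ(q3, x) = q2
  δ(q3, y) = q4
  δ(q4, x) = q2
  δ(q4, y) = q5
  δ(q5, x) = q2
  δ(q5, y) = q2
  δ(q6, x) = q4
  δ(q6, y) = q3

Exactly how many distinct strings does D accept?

The useful subgraph on states {q3, q4, q6} is acyclic, so L(D) is finite; the longest accepting path visits 3 useful states, giving maximum string length 2.
Counting accepting paths from q6 by length: 1 of length 0, 1 of length 1, 1 of length 2. Total 3.

3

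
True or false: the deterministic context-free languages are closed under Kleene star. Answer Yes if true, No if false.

L = {c aⁿbⁿ : n≥0} ∪ {cc aⁿb²ⁿ : n≥0} is a DCFL (the number of leading c's fixes which ratio the DPDA checks), but L* is not. Every word of L starts with c, so in a factorisation of the string cc aⁱbʲ (i≥1) into words of L each factor begins at one of the two c's: either the whole string is a single word of L (forcing j = 2i), or it splits as c · (c aⁱbʲ) with c ∈ L (take n = 0) and c aⁱbʲ ∈ L (forcing j = i). Thus L* ∩ cca⁺b* = {cc aⁿbⁿ : n≥1} ∪ {cc aⁿb²ⁿ : n≥1}. A DPDA for L* would give one for this intersection with a regular set, and, started from its configuration after reading cc, one for {aⁿbⁿ : n≥1} ∪ {aⁿb²ⁿ : n≥1}, which no deterministic PDA accepts (a DPDA for it would have a single run on aⁿb²ⁿ, accepting after the prefix aⁿbⁿ and accepting again after n more b's; an ordinary PDA that simulates it on a's and b's and, at any moment when it is accepting, may switch to reading only a fresh letter d while feeding each d to the simulation as a b, would accept aⁱbʲdᵏ (k≥1) exactly when both aⁱbʲ and aⁱbʲ⁺ᵏ are in the language, i.e. its language intersected with the regular set a*b*d⁺ would be exactly {aⁿbⁿdⁿ : n≥1} — impossible, since context-free languages are closed under intersection with regular sets and {aⁿbⁿdⁿ} is not context-free). So L* is not a DCFL.

No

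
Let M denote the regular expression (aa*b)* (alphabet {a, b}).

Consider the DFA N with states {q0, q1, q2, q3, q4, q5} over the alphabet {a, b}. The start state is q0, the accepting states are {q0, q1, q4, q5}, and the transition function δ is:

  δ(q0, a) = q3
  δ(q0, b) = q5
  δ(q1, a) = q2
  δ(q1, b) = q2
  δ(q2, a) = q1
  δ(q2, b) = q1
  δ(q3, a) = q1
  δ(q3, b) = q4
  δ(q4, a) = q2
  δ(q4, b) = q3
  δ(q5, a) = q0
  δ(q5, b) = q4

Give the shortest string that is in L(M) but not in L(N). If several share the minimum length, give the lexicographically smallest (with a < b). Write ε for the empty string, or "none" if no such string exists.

The string aab is accepted by M but not by N.
No shorter string lies in the difference, and aab is the lexicographically first length-3 string in L(M) \ L(N).

aab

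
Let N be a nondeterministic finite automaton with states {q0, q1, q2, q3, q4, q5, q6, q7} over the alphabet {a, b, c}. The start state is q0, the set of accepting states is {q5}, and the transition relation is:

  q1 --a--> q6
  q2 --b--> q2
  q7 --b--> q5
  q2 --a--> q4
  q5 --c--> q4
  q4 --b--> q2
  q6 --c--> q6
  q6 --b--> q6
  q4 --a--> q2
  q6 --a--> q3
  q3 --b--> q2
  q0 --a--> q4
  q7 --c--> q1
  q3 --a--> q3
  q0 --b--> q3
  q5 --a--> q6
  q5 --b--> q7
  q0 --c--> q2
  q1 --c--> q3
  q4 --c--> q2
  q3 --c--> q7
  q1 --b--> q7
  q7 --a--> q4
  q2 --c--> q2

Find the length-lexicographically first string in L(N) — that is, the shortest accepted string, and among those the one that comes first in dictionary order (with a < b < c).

A breadth-first search from q0 reaches an accepting state first via the path q0 → q3 → q7 → q5 on input bcb.
No string of length < 3 is accepted (BFS exhausts all shorter strings without reaching an accepting state), and bcb is the lexicographically least accepting string of length 3.

bcb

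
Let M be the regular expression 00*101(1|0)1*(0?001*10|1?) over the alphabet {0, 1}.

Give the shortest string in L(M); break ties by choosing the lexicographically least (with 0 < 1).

By inspection of the expression, no string of length less than 5 matches, and 01010 is the lexicographically first match of length 5.

01010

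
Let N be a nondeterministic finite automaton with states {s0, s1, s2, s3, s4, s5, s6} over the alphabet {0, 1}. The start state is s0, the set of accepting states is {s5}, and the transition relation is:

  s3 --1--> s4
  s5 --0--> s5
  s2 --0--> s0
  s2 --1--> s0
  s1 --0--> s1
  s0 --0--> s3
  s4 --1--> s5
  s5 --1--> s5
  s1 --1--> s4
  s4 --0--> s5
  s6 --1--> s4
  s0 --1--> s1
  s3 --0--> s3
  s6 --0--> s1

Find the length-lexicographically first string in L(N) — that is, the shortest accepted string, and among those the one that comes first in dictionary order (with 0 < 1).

A breadth-first search from s0 reaches an accepting state first via the path s0 → s3 → s4 → s5 on input 010.
No string of length < 3 is accepted (BFS exhausts all shorter strings without reaching an accepting state), and 010 is the lexicographically least accepting string of length 3.

010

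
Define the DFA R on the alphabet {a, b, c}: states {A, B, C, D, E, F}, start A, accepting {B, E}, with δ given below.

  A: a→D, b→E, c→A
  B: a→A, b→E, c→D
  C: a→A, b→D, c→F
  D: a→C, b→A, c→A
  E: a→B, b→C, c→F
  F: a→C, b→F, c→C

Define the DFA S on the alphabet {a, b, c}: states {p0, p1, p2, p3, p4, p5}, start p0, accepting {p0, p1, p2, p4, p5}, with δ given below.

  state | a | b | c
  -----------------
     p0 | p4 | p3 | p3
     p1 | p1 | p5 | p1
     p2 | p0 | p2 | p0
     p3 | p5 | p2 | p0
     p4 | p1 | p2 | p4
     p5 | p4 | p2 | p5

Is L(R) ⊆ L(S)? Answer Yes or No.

No

The string b is in L(R) but not in L(S).
So L(R) ⊄ L(S).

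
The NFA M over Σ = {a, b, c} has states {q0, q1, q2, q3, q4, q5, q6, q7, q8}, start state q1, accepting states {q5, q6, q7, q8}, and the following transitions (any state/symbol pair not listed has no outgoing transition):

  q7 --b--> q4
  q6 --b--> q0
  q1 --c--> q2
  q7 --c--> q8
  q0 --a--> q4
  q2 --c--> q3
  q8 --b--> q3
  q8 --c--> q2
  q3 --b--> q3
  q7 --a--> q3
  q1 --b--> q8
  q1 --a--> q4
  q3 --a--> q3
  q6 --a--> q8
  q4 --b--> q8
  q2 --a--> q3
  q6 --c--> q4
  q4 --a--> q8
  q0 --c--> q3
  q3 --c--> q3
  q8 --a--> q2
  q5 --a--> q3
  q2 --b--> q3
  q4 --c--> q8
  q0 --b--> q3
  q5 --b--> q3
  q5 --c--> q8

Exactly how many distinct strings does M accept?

The useful subgraph on states {q1, q4, q8} is acyclic, so L(M) is finite; the longest accepting path visits 3 useful states, giving maximum string length 2.
Counting accepting paths from q1 by length: 1 of length 1, 3 of length 2. Total 4.

4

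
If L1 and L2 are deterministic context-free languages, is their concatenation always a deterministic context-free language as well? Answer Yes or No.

Take L₁ = {ε, c} (finite, hence regular and DCFL) and L₂ = {c aⁿbⁿ : n≥0} ∪ {cc aⁿb²ⁿ : n≥0} (a DCFL: the number of leading c's tells the DPDA whether to pop one stack symbol per b or per two b's). Then L₁L₂ ∩ cca⁺b* = {cc aⁿbⁿ : n≥1} ∪ {cc aⁿb²ⁿ : n≥1}. If L₁L₂ were a DCFL, so would be this intersection with a regular set, and a DPDA for it started from its configuration after reading cc would accept {aⁿbⁿ : n≥1} ∪ {aⁿb²ⁿ : n≥1}, which no deterministic PDA accepts (a DPDA for it would have a single run on aⁿb²ⁿ, accepting after the prefix aⁿbⁿ and accepting again after n more b's; an ordinary PDA that simulates it on a's and b's and, at any moment when it is accepting, may switch to reading only a fresh letter d while feeding each d to the simulation as a b, would accept aⁱbʲdᵏ (k≥1) exactly when both aⁱbʲ and aⁱbʲ⁺ᵏ are in the language, i.e. its language intersected with the regular set a*b*d⁺ would be exactly {aⁿbⁿdⁿ : n≥1} — impossible, since context-free languages are closed under intersection with regular sets and {aⁿbⁿdⁿ} is not context-free). Hence L₁L₂ is not a DCFL.

No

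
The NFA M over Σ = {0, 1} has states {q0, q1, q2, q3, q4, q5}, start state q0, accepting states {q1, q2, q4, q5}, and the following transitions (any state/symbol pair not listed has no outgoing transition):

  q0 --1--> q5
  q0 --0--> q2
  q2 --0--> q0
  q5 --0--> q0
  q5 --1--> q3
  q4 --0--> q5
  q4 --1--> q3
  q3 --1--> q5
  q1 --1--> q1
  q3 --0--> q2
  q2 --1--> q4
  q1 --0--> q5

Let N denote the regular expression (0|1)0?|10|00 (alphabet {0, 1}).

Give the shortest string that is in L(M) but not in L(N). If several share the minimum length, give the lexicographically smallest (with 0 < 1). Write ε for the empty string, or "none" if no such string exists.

01

The string 01 is accepted by M but not by N.
No shorter string lies in the difference, and 01 is the lexicographically first length-2 string in L(M) \ L(N).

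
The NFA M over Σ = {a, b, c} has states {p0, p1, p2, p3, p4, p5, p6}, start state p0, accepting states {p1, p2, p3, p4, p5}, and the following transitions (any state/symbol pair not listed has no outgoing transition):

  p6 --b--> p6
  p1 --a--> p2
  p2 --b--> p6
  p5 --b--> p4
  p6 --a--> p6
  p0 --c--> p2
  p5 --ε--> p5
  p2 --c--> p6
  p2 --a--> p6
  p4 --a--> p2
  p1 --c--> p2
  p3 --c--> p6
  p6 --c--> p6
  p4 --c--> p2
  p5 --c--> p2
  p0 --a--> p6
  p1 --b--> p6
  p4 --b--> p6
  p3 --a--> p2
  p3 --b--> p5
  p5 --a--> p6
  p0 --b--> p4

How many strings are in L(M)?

4

The useful subgraph on states {p0, p2, p4} is acyclic, so L(M) is finite; the longest accepting path visits 3 useful states, giving maximum string length 2.
Counting accepting paths from p0 by length: 2 of length 1, 2 of length 2. Total 4.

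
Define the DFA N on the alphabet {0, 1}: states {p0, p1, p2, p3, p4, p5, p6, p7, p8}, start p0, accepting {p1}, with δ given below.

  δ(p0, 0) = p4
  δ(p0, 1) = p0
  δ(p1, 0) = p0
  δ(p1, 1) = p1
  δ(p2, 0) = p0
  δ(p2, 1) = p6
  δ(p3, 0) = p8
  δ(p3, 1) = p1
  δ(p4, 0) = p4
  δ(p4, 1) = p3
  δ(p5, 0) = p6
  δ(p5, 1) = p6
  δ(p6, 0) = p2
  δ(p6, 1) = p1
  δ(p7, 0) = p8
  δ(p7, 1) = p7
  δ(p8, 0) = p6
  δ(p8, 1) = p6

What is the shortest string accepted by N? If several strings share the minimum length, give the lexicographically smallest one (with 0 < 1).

A breadth-first search from p0 reaches an accepting state first via the path p0 → p4 → p3 → p1 on input 011.
No string of length < 3 is accepted (BFS exhausts all shorter strings without reaching an accepting state), and 011 is the lexicographically least accepting string of length 3.

011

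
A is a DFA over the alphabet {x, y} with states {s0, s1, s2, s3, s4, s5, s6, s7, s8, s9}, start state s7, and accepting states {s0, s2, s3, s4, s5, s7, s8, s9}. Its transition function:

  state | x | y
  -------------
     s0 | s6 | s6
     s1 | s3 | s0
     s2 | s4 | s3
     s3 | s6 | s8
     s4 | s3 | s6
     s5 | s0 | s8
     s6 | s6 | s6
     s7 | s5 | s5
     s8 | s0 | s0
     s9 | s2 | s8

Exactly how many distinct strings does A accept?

The useful subgraph on states {s0, s5, s7, s8} is acyclic, so L(A) is finite; the longest accepting path visits 4 useful states, giving maximum string length 3.
Counting accepting paths from s7 by length: 1 of length 0, 2 of length 1, 4 of length 2, 4 of length 3. Total 11.

11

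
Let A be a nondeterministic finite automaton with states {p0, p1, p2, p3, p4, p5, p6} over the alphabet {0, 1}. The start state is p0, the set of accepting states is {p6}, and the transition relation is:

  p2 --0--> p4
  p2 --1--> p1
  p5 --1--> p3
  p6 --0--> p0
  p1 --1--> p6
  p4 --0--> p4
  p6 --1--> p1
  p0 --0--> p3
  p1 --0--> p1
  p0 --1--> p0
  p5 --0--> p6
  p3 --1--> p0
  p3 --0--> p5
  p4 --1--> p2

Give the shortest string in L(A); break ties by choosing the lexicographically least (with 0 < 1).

000

A breadth-first search from p0 reaches an accepting state first via the path p0 → p3 → p5 → p6 on input 000.
No string of length < 3 is accepted (BFS exhausts all shorter strings without reaching an accepting state), and 000 is the lexicographically least accepting string of length 3.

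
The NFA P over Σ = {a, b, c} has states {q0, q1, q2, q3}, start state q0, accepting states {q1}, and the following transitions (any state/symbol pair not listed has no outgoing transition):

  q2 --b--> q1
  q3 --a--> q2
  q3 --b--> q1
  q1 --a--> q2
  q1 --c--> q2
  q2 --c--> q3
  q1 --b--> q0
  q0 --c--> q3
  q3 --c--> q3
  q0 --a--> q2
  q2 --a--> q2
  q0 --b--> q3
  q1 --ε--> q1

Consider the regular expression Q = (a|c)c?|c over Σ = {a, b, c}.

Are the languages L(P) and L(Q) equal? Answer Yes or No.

No

The string ab is accepted by P but rejected by Q.
So L(P) ≠ L(Q).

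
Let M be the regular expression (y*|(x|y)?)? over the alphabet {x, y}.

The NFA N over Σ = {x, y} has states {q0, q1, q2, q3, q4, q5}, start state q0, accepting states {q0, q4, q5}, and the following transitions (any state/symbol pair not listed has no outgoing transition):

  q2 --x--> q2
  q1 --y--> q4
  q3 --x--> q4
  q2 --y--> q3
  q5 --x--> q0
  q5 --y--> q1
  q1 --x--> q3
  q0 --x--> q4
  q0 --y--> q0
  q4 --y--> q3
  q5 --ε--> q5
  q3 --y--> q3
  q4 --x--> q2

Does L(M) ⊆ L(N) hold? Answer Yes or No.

Converting the expression M to a DFA (subset construction, then merging equivalent states) gives the minimal DFA with states {m0, m1, m2, m3}, start state m0, accepting states {m0, m1, m2} and transitions m0: x→m1, y→m2; m1: x→m3, y→m3; m2: x→m3, y→m2; m3: x→m3, y→m3.
Exploring the product automaton M × N from the start pair (m0, q0), following both machines on each input symbol, reaches 6 state pairs: (m0, q0), (m1, q4), (m2, q0), (m3, q2), (m3, q3), (m3, q4).
M accepts in {m0, m1, m2} and N accepts in {q0, q4, q5}. The reachable pairs whose M-component is accepting are (m0, q0), (m1, q4), (m2, q0); in each of them the N-component is accepting too, so the product for L(M) \ L(N) (M-component accepting, N-component rejecting) has no reachable accepting pair and the difference is empty.
Hence every string in L(M) is also in L(N).

Yes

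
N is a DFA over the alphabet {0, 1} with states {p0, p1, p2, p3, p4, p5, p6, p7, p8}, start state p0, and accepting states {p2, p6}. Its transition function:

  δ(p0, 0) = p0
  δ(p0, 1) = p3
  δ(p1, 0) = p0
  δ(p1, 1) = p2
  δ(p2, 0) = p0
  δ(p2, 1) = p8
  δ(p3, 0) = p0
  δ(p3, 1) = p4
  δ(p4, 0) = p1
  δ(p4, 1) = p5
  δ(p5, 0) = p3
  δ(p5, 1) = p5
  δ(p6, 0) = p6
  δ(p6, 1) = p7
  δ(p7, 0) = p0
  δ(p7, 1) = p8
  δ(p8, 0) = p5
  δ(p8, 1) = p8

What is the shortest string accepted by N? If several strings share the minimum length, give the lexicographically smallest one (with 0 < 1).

1101

A breadth-first search from p0 reaches an accepting state first via the path p0 → p3 → p4 → p1 → p2 on input 1101.
No string of length < 4 is accepted (BFS exhausts all shorter strings without reaching an accepting state), and 1101 is the lexicographically least accepting string of length 4.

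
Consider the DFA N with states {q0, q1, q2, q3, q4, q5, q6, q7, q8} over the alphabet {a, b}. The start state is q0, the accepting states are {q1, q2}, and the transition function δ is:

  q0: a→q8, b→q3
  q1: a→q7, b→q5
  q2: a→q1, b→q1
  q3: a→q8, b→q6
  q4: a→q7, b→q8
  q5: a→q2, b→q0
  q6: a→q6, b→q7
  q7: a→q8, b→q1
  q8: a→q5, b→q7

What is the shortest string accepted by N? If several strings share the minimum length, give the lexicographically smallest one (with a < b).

A breadth-first search from q0 reaches an accepting state first via the path q0 → q8 → q5 → q2 on input aaa.
No string of length < 3 is accepted (BFS exhausts all shorter strings without reaching an accepting state), and aaa is the lexicographically least accepting string of length 3.

aaa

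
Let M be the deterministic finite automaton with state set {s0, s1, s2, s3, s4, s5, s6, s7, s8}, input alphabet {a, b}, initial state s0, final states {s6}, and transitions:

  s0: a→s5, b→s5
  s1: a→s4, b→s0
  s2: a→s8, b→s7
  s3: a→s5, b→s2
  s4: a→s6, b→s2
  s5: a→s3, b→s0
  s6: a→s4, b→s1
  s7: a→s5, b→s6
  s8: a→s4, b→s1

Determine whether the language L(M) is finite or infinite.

infinite

State s0 is reachable from the start and can reach an accepting state, and it lies on the cycle s0 → s5 → s0.
Traversing that cycle any number of times yields accepted strings of unbounded length, so the language is infinite.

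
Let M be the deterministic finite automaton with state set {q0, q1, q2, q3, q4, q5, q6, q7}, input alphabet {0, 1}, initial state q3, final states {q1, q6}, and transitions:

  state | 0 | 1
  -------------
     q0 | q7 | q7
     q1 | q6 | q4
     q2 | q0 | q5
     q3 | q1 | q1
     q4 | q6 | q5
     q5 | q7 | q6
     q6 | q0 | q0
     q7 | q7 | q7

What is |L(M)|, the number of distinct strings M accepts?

8

The useful subgraph on states {q1, q3, q4, q5, q6} is acyclic, so L(M) is finite; the longest accepting path visits 5 useful states, giving maximum string length 4.
Counting accepting paths from q3 by length: 2 of length 1, 2 of length 2, 2 of length 3, 2 of length 4. Total 8.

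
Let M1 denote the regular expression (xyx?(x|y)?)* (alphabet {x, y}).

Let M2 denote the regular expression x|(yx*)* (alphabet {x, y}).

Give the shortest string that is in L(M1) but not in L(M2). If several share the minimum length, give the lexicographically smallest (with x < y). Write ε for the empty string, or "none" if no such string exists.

The string xy is accepted by M1 but not by M2.
No shorter string lies in the difference, and xy is the lexicographically first length-2 string in L(M1) \ L(M2).

xy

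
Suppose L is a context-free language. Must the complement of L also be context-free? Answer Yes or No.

No

CFLs are closed under union, so if they were also closed under complement they would be closed under intersection by De Morgan (L₁ ∩ L₂ is the complement of the union of the complements). But {aⁿbⁿcᵐ} ∩ {aᵐbⁿcⁿ} = {aⁿbⁿcⁿ} is not context-free although both operands are.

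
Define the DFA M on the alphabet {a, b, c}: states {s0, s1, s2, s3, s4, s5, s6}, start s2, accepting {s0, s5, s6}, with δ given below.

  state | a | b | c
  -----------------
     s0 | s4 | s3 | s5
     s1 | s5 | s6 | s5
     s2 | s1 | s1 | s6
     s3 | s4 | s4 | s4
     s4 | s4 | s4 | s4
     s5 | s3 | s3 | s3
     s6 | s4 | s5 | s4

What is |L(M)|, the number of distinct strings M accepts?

The useful subgraph on states {s1, s2, s5, s6} is acyclic, so L(M) is finite; the longest accepting path visits 4 useful states, giving maximum string length 3.
Counting accepting paths from s2 by length: 1 of length 1, 7 of length 2, 2 of length 3. Total 10.

10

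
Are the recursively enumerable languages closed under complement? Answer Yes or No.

If both L and its complement were r.e., running the two recognisers in parallel would decide L, so L would be recursive; but there are r.e. languages that are not recursive (e.g. the halting problem), and their complements are therefore not r.e.

No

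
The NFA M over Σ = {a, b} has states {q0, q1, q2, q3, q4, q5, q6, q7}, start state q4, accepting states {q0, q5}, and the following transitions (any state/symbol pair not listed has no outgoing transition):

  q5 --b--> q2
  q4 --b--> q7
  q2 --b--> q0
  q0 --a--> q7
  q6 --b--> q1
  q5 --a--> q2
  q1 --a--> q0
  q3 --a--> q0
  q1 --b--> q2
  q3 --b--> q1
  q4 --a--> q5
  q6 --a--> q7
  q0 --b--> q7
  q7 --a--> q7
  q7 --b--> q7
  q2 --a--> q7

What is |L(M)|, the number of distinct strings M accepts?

The useful subgraph on states {q0, q2, q4, q5} is acyclic, so L(M) is finite; the longest accepting path visits 4 useful states, giving maximum string length 3.
Counting accepting paths from q4 by length: 1 of length 1, 2 of length 3. Total 3.

3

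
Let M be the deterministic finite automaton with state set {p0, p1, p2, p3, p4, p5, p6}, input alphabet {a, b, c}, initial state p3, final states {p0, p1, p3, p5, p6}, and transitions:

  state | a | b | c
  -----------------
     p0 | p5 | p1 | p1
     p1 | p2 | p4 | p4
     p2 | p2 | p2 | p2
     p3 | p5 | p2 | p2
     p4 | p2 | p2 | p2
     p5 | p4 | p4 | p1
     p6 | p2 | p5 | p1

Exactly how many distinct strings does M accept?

The useful subgraph on states {p1, p3, p5} is acyclic, so L(M) is finite; the longest accepting path visits 3 useful states, giving maximum string length 2.
Counting accepting paths from p3 by length: 1 of length 0, 1 of length 1, 1 of length 2. Total 3.

3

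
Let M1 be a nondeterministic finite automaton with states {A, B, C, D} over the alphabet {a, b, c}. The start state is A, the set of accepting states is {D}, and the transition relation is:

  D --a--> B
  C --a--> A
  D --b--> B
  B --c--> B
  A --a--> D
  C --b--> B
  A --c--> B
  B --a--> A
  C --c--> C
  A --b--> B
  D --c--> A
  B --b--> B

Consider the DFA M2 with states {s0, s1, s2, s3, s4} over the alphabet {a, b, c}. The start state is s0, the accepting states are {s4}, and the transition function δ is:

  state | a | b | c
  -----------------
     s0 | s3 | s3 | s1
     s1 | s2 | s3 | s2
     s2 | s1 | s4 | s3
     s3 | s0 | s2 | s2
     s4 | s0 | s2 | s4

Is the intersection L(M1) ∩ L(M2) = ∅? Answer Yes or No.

Yes

Exploring the product automaton M1 × M2 from the start pair (A, s0), following both machines on each input symbol, reaches 13 state pairs: (A, s0), (D, s3), (B, s3), (B, s1), (B, s0), (B, s2), (A, s2), (A, s3), (A, s1), (B, s4), (D, s1), (D, s0), (D, s2).
M1 accepts in {D} and M2 accepts in {s4}; no reachable pair has both components accepting, so no string drives both machines to acceptance simultaneously and L(M1) ∩ L(M2) = ∅.
So no string is accepted by both, and the intersection is empty.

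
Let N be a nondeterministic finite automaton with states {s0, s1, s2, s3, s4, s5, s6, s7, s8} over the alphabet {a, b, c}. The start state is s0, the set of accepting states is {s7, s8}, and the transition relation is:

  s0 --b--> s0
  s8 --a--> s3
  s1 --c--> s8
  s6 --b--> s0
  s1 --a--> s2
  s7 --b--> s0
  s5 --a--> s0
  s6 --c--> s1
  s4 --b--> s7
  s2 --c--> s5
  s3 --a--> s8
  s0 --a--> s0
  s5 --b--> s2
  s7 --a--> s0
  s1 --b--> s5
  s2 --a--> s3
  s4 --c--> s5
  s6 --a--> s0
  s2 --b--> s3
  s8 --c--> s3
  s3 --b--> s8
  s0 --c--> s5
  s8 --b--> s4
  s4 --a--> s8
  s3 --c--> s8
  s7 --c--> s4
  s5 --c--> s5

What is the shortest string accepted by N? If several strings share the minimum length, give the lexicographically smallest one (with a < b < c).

A breadth-first search from s0 reaches an accepting state first via the path s0 → s5 → s2 → s3 → s8 on input cbaa.
No string of length < 4 is accepted (BFS exhausts all shorter strings without reaching an accepting state), and cbaa is the lexicographically least accepting string of length 4.

cbaa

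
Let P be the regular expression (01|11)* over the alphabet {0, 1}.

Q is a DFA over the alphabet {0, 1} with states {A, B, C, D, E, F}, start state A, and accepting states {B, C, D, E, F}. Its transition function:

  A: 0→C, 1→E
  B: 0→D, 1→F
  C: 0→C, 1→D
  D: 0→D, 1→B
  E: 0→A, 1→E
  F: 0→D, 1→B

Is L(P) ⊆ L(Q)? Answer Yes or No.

The empty string ε is in L(P) but not in L(Q).
So L(P) ⊄ L(Q).

No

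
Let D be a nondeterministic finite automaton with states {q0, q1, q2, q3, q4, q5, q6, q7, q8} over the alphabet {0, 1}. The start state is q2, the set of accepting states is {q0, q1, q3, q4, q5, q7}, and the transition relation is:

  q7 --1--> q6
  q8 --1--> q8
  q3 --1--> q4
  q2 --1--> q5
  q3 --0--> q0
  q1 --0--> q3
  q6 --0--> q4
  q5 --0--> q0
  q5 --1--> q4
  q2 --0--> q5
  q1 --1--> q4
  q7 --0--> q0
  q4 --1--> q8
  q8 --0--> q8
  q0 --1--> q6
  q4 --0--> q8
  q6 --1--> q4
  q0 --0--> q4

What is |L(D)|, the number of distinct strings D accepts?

The useful subgraph on states {q0, q2, q4, q5, q6} is acyclic, so L(D) is finite; the longest accepting path visits 5 useful states, giving maximum string length 4.
Counting accepting paths from q2 by length: 2 of length 1, 4 of length 2, 2 of length 3, 4 of length 4. Total 12.

12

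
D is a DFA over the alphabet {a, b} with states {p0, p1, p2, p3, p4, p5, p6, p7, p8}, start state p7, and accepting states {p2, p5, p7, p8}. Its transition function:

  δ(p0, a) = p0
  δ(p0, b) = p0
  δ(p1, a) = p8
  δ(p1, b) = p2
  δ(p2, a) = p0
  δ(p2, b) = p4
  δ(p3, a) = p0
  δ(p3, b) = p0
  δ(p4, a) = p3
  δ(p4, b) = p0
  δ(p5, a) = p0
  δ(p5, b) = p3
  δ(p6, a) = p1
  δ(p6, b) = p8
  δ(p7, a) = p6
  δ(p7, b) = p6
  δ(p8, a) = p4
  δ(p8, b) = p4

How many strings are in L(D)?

The useful subgraph on states {p1, p2, p6, p7, p8} is acyclic, so L(D) is finite; the longest accepting path visits 4 useful states, giving maximum string length 3.
Counting accepting paths from p7 by length: 1 of length 0, 2 of length 2, 4 of length 3. Total 7.

7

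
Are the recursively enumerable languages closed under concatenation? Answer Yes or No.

Dovetail over all split points of the input and all step bounds t = 1, 2, …, simulating the recogniser for L₁ on the prefix and the recogniser for L₂ on the suffix for t steps; accept if for some split both accept.
So the recursively enumerable languages are closed under concatenation.

Yes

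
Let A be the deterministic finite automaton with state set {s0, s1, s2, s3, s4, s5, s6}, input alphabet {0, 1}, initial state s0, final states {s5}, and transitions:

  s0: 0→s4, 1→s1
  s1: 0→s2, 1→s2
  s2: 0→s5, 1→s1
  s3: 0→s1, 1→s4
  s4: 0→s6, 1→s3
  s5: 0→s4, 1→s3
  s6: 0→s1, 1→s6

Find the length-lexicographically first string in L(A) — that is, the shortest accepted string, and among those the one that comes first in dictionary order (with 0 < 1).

100

A breadth-first search from s0 reaches an accepting state first via the path s0 → s1 → s2 → s5 on input 100.
No string of length < 3 is accepted (BFS exhausts all shorter strings without reaching an accepting state), and 100 is the lexicographically least accepting string of length 3.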